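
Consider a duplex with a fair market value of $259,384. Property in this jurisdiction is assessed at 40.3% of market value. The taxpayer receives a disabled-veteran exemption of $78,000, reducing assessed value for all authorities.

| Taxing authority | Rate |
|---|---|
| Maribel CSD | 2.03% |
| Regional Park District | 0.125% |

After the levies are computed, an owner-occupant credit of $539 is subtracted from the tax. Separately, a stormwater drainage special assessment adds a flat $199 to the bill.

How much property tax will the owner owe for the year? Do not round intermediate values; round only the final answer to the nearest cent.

Assessed value = $259,384 × 0.403 = $104,531.752
Taxable value = $104,531.752 − $78,000 = $26,531.752
Maribel CSD: $26,531.752 × 0.0203 = $538.5945656
Regional Park District: $26,531.752 × 0.00125 = $33.16469
Levies subtotal = $571.7592556
After credit = $571.7592556 − $539 = $32.7592556
Total = $32.7592556 + $199 = $231.7592556

$231.76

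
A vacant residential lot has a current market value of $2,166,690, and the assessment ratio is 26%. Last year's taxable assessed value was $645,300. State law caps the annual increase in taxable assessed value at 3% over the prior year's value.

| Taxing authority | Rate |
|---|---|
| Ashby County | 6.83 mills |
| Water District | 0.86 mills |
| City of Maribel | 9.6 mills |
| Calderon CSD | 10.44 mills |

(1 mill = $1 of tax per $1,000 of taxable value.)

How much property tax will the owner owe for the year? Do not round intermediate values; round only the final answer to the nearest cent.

Uncapped assessed value = $2,166,690 × 0.26 = $563,339.4
Cap limit = $645,300 × 1.03 = $664,659
Taxable assessed value = min($563,339.4, $664,659) = $563,339.4 (cap does not bind)
Ashby County: $563,339.4 × 0.00683 = $3,847.608102
Water District: $563,339.4 × 0.00086 = $484.471884
City of Maribel: $563,339.4 × 0.0096 = $5,408.05824
Calderon CSD: $563,339.4 × 0.01044 = $5,881.263336
Total = $15,621.401562

$15,621.40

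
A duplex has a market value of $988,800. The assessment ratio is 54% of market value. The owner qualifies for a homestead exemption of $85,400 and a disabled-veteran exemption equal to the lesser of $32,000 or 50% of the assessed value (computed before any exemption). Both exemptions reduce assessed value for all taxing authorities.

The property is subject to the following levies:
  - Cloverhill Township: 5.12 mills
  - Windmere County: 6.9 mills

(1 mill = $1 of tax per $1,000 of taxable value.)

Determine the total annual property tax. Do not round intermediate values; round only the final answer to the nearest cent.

$5,006.96

Assessed value = $988,800 × 0.54 = $533,952
Disabled-veteran exemption = min($32,000, 50% × $533,952) = min($32,000, $266,976) = $32,000 (dollar cap binds)
Taxable value = $533,952 − $85,400 − $32,000 = $416,552
Cloverhill Township: $416,552 × 0.00512 = $2,132.74624
Windmere County: $416,552 × 0.0069 = $2,874.2088
Total = $5,006.95504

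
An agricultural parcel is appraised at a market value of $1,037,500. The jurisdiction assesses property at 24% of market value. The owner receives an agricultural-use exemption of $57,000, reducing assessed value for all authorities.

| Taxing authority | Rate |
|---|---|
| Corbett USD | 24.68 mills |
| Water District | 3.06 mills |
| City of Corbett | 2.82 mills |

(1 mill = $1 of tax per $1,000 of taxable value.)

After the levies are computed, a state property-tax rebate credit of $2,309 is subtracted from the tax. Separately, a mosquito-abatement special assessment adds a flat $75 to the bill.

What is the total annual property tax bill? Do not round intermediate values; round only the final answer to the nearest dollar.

Assessed value = $1,037,500 × 0.24 = $249,000
Taxable value = $249,000 − $57,000 = $192,000
Corbett USD: $192,000 × 0.02468 = $4,738.56
Water District: $192,000 × 0.00306 = $587.52
City of Corbett: $192,000 × 0.00282 = $541.44
Levies subtotal = $5,867.52
After credit = $5,867.52 − $2,309 = $3,558.52
Total = $3,558.52 + $75 = $3,633.52

$3,634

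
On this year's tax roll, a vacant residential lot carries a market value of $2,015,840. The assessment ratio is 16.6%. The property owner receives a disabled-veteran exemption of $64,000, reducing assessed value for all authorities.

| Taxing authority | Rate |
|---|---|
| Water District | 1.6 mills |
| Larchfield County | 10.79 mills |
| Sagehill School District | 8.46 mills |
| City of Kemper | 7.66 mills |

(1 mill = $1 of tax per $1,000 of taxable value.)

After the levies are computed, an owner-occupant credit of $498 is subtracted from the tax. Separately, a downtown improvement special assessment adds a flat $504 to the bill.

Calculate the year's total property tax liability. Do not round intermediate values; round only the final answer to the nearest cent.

$7,721.65

Assessed value = $2,015,840 × 0.166 = $334,629.44
Taxable value = $334,629.44 − $64,000 = $270,629.44
Water District: $270,629.44 × 0.0016 = $433.007104
Larchfield County: $270,629.44 × 0.01079 = $2,920.0916576
Sagehill School District: $270,629.44 × 0.00846 = $2,289.5250624
City of Kemper: $270,629.44 × 0.00766 = $2,073.0215104
Levies subtotal = $7,715.6453344
After credit = $7,715.6453344 − $498 = $7,217.6453344
Total = $7,217.6453344 + $504 = $7,721.6453344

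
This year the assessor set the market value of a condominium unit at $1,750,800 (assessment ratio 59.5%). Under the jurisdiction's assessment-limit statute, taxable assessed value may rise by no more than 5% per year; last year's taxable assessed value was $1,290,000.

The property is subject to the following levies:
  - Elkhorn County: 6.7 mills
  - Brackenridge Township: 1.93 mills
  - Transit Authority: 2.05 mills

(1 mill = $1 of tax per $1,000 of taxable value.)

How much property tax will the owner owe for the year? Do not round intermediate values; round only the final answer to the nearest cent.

Uncapped assessed value = $1,750,800 × 0.595 = $1,041,726
Cap limit = $1,290,000 × 1.05 = $1,354,500
Taxable assessed value = min($1,041,726, $1,354,500) = $1,041,726 (cap does not bind)
Elkhorn County: $1,041,726 × 0.0067 = $6,979.5642
Brackenridge Township: $1,041,726 × 0.00193 = $2,010.53118
Transit Authority: $1,041,726 × 0.00205 = $2,135.5383
Total = $11,125.63368

$11,125.63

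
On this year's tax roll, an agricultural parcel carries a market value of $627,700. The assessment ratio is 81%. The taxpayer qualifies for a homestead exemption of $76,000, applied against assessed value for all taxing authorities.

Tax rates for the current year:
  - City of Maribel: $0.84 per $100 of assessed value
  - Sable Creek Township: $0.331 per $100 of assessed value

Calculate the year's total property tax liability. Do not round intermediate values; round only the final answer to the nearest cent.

$5,063.84

Assessed value = $627,700 × 0.81 = $508,437
Taxable value = $508,437 − $76,000 = $432,437
City of Maribel: $432,437 × 0.0084 = $3,632.4708
Sable Creek Township: $432,437 × 0.00331 = $1,431.36647
Total = $3,632.4708 + $1,431.36647 = $5,063.83727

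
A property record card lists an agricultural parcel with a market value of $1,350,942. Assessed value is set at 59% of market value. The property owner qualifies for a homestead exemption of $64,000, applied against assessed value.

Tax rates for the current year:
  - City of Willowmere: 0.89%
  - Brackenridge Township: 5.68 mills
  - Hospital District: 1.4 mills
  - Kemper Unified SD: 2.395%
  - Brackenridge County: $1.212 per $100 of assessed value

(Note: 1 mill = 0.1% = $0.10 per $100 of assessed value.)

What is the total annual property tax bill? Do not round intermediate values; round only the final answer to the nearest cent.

$38,155.55

Assessed value = $1,350,942 × 0.59 = $797,055.78
Taxable value = $797,055.78 − $64,000 = $733,055.78
City of Willowmere: $733,055.78 × 0.0089 = $6,524.196442
Brackenridge Township: $733,055.78 × 0.00568 = $4,163.7568304
Hospital District: $733,055.78 × 0.0014 = $1,026.278092
Kemper Unified SD: $733,055.78 × 0.02395 = $17,556.685931
Brackenridge County: $733,055.78 × 0.01212 = $8,884.6360536
Total = $38,155.553349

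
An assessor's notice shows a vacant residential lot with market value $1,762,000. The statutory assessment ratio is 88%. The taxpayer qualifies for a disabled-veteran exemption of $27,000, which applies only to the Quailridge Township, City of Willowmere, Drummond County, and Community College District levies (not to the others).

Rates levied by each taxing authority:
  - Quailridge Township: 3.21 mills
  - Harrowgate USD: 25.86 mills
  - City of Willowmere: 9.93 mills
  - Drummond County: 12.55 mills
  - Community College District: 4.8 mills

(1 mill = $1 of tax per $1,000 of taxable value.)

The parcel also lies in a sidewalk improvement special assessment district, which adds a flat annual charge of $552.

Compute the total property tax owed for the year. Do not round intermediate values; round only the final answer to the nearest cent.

Assessed value = $1,762,000 × 0.88 = $1,550,560
Quailridge Township: ($1,550,560 − $27,000) × 0.00321 = $1,523,560 × 0.00321 = $4,890.6276
Harrowgate USD: $1,550,560 × 0.02586 = $40,097.4816
City of Willowmere: ($1,550,560 − $27,000) × 0.00993 = $1,523,560 × 0.00993 = $15,128.9508
Drummond County: ($1,550,560 − $27,000) × 0.01255 = $1,523,560 × 0.01255 = $19,120.678
Community College District: ($1,550,560 − $27,000) × 0.0048 = $1,523,560 × 0.0048 = $7,313.088
Levies subtotal = $86,550.826
Total = $86,550.826 + $552 = $87,102.826

$87,102.83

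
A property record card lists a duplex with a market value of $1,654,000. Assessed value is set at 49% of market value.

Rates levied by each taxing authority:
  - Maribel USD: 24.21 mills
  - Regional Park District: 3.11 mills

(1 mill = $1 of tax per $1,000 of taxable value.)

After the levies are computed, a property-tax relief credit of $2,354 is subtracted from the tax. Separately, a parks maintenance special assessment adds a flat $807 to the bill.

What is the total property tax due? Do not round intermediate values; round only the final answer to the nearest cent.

$20,594.77

Assessed value = $1,654,000 × 0.49 = $810,460
Maribel USD: $810,460 × 0.02421 = $19,621.2366
Regional Park District: $810,460 × 0.00311 = $2,520.5306
Levies subtotal = $22,141.7672
After credit = $22,141.7672 − $2,354 = $19,787.7672
Total = $19,787.7672 + $807 = $20,594.7672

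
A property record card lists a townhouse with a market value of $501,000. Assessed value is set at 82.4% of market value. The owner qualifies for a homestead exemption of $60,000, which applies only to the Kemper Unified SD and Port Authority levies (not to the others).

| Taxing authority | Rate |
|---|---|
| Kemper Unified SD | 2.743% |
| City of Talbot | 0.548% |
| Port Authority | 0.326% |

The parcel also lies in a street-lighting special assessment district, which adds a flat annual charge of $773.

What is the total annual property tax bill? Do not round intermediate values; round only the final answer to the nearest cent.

$13,863.44

Assessed value = $501,000 × 0.824 = $412,824
Kemper Unified SD: ($412,824 − $60,000) × 0.02743 = $352,824 × 0.02743 = $9,677.96232
City of Talbot: $412,824 × 0.00548 = $2,262.27552
Port Authority: ($412,824 − $60,000) × 0.00326 = $352,824 × 0.00326 = $1,150.20624
Levies subtotal = $13,090.44408
Total = $13,090.44408 + $773 = $13,863.44408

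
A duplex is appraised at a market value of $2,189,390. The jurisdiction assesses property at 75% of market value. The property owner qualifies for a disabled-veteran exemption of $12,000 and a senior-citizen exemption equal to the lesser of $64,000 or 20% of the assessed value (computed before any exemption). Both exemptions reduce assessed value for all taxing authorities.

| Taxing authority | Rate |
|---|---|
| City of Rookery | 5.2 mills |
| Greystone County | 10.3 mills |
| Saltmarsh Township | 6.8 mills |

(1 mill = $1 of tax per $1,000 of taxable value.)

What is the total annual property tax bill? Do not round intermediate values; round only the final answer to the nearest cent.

$34,922.75

Assessed value = $2,189,390 × 0.75 = $1,642,042.5
Senior-citizen exemption = min($64,000, 20% × $1,642,042.5) = min($64,000, $328,408.5) = $64,000 (dollar cap binds)
Taxable value = $1,642,042.5 − $12,000 − $64,000 = $1,566,042.5
City of Rookery: $1,566,042.5 × 0.0052 = $8,143.421
Greystone County: $1,566,042.5 × 0.0103 = $16,130.23775
Saltmarsh Township: $1,566,042.5 × 0.0068 = $10,649.089
Total = $34,922.74775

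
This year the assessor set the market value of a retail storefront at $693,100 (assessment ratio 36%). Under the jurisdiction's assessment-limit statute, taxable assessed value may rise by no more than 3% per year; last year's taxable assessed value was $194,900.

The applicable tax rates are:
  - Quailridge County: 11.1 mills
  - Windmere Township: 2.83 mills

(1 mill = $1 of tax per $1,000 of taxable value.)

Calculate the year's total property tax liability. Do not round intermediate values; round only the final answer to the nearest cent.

Uncapped assessed value = $693,100 × 0.36 = $249,516
Cap limit = $194,900 × 1.03 = $200,747
Taxable assessed value = min($249,516, $200,747) = $200,747 (cap binds)
Quailridge County: $200,747 × 0.0111 = $2,228.2917
Windmere Township: $200,747 × 0.00283 = $568.11401
Total = $2,796.40571

$2,796.41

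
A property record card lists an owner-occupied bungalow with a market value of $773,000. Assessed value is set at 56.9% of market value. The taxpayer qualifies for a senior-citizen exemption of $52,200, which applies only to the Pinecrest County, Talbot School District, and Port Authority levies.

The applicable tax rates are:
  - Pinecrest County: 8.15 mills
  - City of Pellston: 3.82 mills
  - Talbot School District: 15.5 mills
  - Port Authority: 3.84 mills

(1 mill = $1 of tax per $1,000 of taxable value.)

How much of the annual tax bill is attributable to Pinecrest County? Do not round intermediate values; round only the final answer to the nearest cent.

$3,159.24

Assessed value = $773,000 × 0.569 = $439,837
Pinecrest County taxable value = $439,837 − $52,200 = $387,637
Pinecrest County levy = $387,637 × 0.00815 = $3,159.24155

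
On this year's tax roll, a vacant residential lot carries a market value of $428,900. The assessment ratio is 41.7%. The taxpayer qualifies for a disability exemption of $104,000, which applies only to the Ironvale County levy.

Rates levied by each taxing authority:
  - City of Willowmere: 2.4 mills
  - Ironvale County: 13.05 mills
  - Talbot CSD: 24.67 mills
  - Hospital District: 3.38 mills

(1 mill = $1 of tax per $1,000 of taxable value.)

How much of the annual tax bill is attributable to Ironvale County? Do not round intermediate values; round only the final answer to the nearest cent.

Assessed value = $428,900 × 0.417 = $178,851.3
Ironvale County taxable value = $178,851.3 − $104,000 = $74,851.3
Ironvale County levy = $74,851.3 × 0.01305 = $976.809465

$976.81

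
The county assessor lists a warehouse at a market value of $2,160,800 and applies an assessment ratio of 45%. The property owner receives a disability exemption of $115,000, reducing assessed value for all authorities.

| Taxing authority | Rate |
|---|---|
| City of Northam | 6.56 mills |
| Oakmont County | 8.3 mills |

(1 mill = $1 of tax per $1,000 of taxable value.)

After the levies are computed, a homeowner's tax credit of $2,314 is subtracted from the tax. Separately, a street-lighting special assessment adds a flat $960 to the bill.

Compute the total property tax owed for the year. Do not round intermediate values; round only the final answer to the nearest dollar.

Assessed value = $2,160,800 × 0.45 = $972,360
Taxable value = $972,360 − $115,000 = $857,360
City of Northam: $857,360 × 0.00656 = $5,624.2816
Oakmont County: $857,360 × 0.0083 = $7,116.088
Levies subtotal = $12,740.3696
After credit = $12,740.3696 − $2,314 = $10,426.3696
Total = $10,426.3696 + $960 = $11,386.3696

$11,386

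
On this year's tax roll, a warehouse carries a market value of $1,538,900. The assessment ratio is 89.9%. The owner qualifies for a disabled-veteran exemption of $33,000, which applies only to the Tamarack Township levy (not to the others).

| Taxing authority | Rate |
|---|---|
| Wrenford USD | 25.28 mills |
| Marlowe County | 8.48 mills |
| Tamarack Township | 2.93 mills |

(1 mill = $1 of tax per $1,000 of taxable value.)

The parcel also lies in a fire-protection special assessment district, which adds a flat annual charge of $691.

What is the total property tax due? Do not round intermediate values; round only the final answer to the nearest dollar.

Assessed value = $1,538,900 × 0.899 = $1,383,471.1
Wrenford USD: $1,383,471.1 × 0.02528 = $34,974.149408
Marlowe County: $1,383,471.1 × 0.00848 = $11,731.834928
Tamarack Township: ($1,383,471.1 − $33,000) × 0.00293 = $1,350,471.1 × 0.00293 = $3,956.880323
Levies subtotal = $50,662.864659
Total = $50,662.864659 + $691 = $51,353.864659

$51,354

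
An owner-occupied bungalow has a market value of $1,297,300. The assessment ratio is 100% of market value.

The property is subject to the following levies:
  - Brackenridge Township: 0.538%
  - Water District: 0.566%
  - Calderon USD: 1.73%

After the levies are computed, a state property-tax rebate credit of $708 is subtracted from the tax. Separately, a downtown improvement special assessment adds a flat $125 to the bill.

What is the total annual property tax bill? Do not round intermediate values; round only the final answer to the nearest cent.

Assessed value = $1,297,300 × 1 = $1,297,300
Brackenridge Township: $1,297,300 × 0.00538 = $6,979.474
Water District: $1,297,300 × 0.00566 = $7,342.718
Calderon USD: $1,297,300 × 0.0173 = $22,443.29
Levies subtotal = $36,765.482
After credit = $36,765.482 − $708 = $36,057.482
Total = $36,057.482 + $125 = $36,182.482

$36,182.48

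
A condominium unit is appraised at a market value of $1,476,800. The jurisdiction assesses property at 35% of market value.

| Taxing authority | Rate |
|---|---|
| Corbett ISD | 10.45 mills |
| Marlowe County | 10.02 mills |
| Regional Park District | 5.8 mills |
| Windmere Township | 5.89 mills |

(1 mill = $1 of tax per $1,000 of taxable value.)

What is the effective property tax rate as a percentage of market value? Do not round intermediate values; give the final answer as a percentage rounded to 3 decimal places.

Assessed value = $1,476,800 × 0.35 = $516,880
Corbett ISD: $516,880 × 0.01045 = $5,401.396
Marlowe County: $516,880 × 0.01002 = $5,179.1376
Regional Park District: $516,880 × 0.0058 = $2,997.904
Windmere Township: $516,880 × 0.00589 = $3,044.4232
Total tax = $16,622.8608
Effective rate = $16,622.8608 ÷ $1,476,800 = 1.126% of market value

1.126%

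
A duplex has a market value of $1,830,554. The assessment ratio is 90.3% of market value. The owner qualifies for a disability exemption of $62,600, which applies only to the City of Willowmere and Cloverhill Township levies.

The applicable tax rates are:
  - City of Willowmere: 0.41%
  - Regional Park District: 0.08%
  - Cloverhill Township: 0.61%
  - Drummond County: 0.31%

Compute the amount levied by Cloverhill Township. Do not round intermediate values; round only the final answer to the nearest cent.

Assessed value = $1,830,554 × 0.903 = $1,652,990.262
Cloverhill Township taxable value = $1,652,990.262 − $62,600 = $1,590,390.262
Cloverhill Township levy = $1,590,390.262 × 0.0061 = $9,701.3805982

$9,701.38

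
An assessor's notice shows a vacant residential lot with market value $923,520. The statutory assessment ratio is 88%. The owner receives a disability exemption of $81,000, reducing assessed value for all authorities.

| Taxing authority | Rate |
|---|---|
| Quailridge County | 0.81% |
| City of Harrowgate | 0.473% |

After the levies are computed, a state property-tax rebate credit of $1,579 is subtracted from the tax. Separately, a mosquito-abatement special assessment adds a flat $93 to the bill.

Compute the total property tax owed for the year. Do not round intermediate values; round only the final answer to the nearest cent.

Assessed value = $923,520 × 0.88 = $812,697.6
Taxable value = $812,697.6 − $81,000 = $731,697.6
Quailridge County: $731,697.6 × 0.0081 = $5,926.75056
City of Harrowgate: $731,697.6 × 0.00473 = $3,460.929648
Levies subtotal = $9,387.680208
After credit = $9,387.680208 − $1,579 = $7,808.680208
Total = $7,808.680208 + $93 = $7,901.680208

$7,901.68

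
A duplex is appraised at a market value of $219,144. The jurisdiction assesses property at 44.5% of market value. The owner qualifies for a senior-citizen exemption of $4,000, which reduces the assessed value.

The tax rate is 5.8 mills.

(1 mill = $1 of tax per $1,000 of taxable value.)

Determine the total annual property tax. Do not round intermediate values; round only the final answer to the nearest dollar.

Assessed value = $219,144 × 0.445 = $97,519.08
Taxable value = $97,519.08 − $4,000 = $93,519.08
Tax = $93,519.08 × 0.0058 = $542.410664

$542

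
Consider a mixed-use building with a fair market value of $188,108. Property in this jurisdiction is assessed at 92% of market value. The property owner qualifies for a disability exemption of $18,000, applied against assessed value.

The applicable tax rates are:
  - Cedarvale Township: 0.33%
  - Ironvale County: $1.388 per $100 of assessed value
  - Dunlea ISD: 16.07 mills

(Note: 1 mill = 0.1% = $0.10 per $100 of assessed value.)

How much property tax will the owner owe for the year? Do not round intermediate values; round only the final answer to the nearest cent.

$5,155.72

Assessed value = $188,108 × 0.92 = $173,059.36
Taxable value = $173,059.36 − $18,000 = $155,059.36
Cedarvale Township: $155,059.36 × 0.0033 = $511.695888
Ironvale County: $155,059.36 × 0.01388 = $2,152.2239168
Dunlea ISD: $155,059.36 × 0.01607 = $2,491.8039152
Total = $5,155.72372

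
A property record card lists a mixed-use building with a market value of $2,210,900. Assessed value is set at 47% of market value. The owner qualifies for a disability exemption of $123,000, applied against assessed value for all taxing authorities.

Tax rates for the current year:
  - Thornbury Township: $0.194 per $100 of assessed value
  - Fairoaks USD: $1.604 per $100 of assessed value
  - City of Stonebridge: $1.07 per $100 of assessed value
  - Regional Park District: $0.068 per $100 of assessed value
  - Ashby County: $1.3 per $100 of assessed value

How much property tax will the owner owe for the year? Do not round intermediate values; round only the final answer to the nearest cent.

Assessed value = $2,210,900 × 0.47 = $1,039,123
Taxable value = $1,039,123 − $123,000 = $916,123
Thornbury Township: $916,123 × 0.00194 = $1,777.27862
Fairoaks USD: $916,123 × 0.01604 = $14,694.61292
City of Stonebridge: $916,123 × 0.0107 = $9,802.5161
Regional Park District: $916,123 × 0.00068 = $622.96364
Ashby County: $916,123 × 0.013 = $11,909.599
Total = $1,777.27862 + $14,694.61292 + $9,802.5161 + $622.96364 + $11,909.599 = $38,806.97028

$38,806.97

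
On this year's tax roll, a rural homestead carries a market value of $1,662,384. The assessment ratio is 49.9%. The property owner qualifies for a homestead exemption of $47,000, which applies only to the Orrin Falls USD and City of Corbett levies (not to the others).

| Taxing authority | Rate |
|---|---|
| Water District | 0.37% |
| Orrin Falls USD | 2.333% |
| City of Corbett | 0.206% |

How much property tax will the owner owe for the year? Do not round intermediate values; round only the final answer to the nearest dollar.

Assessed value = $1,662,384 × 0.499 = $829,529.616
Water District: $829,529.616 × 0.0037 = $3,069.2595792
Orrin Falls USD: ($829,529.616 − $47,000) × 0.02333 = $782,529.616 × 0.02333 = $18,256.41594128
City of Corbett: ($829,529.616 − $47,000) × 0.00206 = $782,529.616 × 0.00206 = $1,612.01100896
Total = $22,937.68652944

$22,938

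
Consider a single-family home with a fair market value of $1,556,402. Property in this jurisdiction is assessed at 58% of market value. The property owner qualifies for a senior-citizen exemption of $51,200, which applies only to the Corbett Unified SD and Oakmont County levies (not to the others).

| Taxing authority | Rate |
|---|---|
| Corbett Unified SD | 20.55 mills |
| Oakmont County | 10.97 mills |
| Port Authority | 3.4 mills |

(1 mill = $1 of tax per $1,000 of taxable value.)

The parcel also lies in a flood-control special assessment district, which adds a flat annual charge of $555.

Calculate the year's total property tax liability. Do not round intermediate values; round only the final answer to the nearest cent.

Assessed value = $1,556,402 × 0.58 = $902,713.16
Corbett Unified SD: ($902,713.16 − $51,200) × 0.02055 = $851,513.16 × 0.02055 = $17,498.595438
Oakmont County: ($902,713.16 − $51,200) × 0.01097 = $851,513.16 × 0.01097 = $9,341.0993652
Port Authority: $902,713.16 × 0.0034 = $3,069.224744
Levies subtotal = $29,908.9195472
Total = $29,908.9195472 + $555 = $30,463.9195472

$30,463.92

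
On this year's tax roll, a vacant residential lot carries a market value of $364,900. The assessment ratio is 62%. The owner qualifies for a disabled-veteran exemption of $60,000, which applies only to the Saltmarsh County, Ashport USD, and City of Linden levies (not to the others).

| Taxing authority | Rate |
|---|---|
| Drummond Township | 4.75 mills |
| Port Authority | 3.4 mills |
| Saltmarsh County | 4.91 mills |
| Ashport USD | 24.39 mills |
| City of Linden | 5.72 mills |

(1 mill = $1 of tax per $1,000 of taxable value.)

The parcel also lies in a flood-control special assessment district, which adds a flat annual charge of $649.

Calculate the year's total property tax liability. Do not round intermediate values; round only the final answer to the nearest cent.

$8,314.49

Assessed value = $364,900 × 0.62 = $226,238
Drummond Township: $226,238 × 0.00475 = $1,074.6305
Port Authority: $226,238 × 0.0034 = $769.2092
Saltmarsh County: ($226,238 − $60,000) × 0.00491 = $166,238 × 0.00491 = $816.22858
Ashport USD: ($226,238 − $60,000) × 0.02439 = $166,238 × 0.02439 = $4,054.54482
City of Linden: ($226,238 − $60,000) × 0.00572 = $166,238 × 0.00572 = $950.88136
Levies subtotal = $7,665.49446
Total = $7,665.49446 + $649 = $8,314.49446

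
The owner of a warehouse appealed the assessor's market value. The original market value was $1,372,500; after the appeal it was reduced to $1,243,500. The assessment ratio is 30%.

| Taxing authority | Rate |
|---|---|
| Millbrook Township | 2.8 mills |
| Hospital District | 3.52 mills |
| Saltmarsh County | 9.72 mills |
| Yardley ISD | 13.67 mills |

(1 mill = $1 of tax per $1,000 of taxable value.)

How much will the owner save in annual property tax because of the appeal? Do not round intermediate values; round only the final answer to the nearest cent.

Old assessed value = $1,372,500 × 0.3 = $411,750
New assessed value = $1,243,500 × 0.3 = $373,050
Combined rate = 0.0028 + 0.00352 + 0.00972 + 0.01367 = 0.02971
Old tax = $411,750 × 0.02971 = $12,233.0925
New tax = $373,050 × 0.02971 = $11,083.3155
Reduction = $12,233.0925 − $11,083.3155 = $1,149.777

$1,149.78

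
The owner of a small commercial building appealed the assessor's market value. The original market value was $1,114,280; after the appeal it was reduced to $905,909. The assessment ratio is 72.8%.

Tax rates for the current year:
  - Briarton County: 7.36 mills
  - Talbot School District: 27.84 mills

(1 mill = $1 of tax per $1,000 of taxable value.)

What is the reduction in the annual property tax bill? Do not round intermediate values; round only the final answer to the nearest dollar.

$5,340

Old assessed value = $1,114,280 × 0.728 = $811,195.84
New assessed value = $905,909 × 0.728 = $659,501.752
Combined rate = 0.00736 + 0.02784 = 0.0352
Old tax = $811,195.84 × 0.0352 = $28,554.093568
New tax = $659,501.752 × 0.0352 = $23,214.4616704
Reduction = $28,554.093568 − $23,214.4616704 = $5,339.6318976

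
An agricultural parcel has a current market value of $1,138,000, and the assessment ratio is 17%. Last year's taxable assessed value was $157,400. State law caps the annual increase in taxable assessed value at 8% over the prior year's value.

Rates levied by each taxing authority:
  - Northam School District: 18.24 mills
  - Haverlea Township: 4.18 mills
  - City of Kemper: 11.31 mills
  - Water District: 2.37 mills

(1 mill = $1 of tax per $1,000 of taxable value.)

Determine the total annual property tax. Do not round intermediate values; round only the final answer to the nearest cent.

Uncapped assessed value = $1,138,000 × 0.17 = $193,460
Cap limit = $157,400 × 1.08 = $169,992
Taxable assessed value = min($193,460, $169,992) = $169,992 (cap binds)
Northam School District: $169,992 × 0.01824 = $3,100.65408
Haverlea Township: $169,992 × 0.00418 = $710.56656
City of Kemper: $169,992 × 0.01131 = $1,922.60952
Water District: $169,992 × 0.00237 = $402.88104
Total = $6,136.7112

$6,136.71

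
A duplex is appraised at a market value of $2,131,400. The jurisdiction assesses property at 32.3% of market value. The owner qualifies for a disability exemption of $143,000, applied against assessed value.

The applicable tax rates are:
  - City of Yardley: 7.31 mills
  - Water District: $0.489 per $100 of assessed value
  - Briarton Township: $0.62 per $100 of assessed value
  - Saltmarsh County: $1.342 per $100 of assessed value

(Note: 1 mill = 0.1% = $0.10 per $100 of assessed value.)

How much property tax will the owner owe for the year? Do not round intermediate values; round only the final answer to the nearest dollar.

Assessed value = $2,131,400 × 0.323 = $688,442.2
Taxable value = $688,442.2 − $143,000 = $545,442.2
City of Yardley: $545,442.2 × 0.00731 = $3,987.182482
Water District: $545,442.2 × 0.00489 = $2,667.212358
Briarton Township: $545,442.2 × 0.0062 = $3,381.74164
Saltmarsh County: $545,442.2 × 0.01342 = $7,319.834324
Total = $17,355.970804

$17,356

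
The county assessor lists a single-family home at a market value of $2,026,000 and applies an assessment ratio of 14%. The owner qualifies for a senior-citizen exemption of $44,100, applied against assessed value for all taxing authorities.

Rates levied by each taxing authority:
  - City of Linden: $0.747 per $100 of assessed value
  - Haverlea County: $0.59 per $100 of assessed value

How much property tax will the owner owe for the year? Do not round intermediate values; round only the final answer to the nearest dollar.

$3,203

Assessed value = $2,026,000 × 0.14 = $283,640
Taxable value = $283,640 − $44,100 = $239,540
City of Linden: $239,540 × 0.00747 = $1,789.3638
Haverlea County: $239,540 × 0.0059 = $1,413.286
Total = $1,789.3638 + $1,413.286 = $3,202.6498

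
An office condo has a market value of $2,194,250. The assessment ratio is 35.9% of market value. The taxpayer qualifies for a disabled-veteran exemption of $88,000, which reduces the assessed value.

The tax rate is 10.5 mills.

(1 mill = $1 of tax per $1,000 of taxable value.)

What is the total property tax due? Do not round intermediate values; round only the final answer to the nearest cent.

$7,347.23

Assessed value = $2,194,250 × 0.359 = $787,735.75
Taxable value = $787,735.75 − $88,000 = $699,735.75
Tax = $699,735.75 × 0.0105 = $7,347.225375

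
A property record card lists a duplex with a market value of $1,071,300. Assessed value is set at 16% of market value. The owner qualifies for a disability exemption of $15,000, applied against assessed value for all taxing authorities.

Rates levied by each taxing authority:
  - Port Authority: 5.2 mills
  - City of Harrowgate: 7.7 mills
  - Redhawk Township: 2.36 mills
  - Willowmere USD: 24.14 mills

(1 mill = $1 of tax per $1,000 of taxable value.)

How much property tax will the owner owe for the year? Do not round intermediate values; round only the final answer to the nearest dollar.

$6,162

Assessed value = $1,071,300 × 0.16 = $171,408
Taxable value = $171,408 − $15,000 = $156,408
Port Authority: $156,408 × 0.0052 = $813.3216
City of Harrowgate: $156,408 × 0.0077 = $1,204.3416
Redhawk Township: $156,408 × 0.00236 = $369.12288
Willowmere USD: $156,408 × 0.02414 = $3,775.68912
Total = $813.3216 + $1,204.3416 + $369.12288 + $3,775.68912 = $6,162.4752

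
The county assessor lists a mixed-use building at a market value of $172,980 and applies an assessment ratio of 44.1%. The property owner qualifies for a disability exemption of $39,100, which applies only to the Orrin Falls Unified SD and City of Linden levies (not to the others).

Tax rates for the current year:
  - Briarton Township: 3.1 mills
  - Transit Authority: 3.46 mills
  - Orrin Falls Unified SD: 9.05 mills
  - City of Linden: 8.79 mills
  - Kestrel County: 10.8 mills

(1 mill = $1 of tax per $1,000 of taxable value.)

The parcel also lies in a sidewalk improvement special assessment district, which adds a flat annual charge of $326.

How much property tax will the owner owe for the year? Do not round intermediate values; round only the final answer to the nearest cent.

Assessed value = $172,980 × 0.441 = $76,284.18
Briarton Township: $76,284.18 × 0.0031 = $236.480958
Transit Authority: $76,284.18 × 0.00346 = $263.9432628
Orrin Falls Unified SD: ($76,284.18 − $39,100) × 0.00905 = $37,184.18 × 0.00905 = $336.516829
City of Linden: ($76,284.18 − $39,100) × 0.00879 = $37,184.18 × 0.00879 = $326.8489422
Kestrel County: $76,284.18 × 0.0108 = $823.869144
Levies subtotal = $1,987.659136
Total = $1,987.659136 + $326 = $2,313.659136

$2,313.66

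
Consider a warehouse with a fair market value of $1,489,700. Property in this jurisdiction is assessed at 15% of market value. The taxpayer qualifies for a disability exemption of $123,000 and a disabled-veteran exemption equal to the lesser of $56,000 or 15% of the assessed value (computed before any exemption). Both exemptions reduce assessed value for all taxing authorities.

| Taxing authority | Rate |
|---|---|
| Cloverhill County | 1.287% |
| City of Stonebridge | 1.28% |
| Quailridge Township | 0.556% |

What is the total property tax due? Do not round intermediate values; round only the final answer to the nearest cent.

Assessed value = $1,489,700 × 0.15 = $223,455
Disabled-veteran exemption = min($56,000, 15% × $223,455) = min($56,000, $33,518.25) = $33,518.25 (percentage binds)
Taxable value = $223,455 − $123,000 − $33,518.25 = $66,936.75
Cloverhill County: $66,936.75 × 0.01287 = $861.4759725
City of Stonebridge: $66,936.75 × 0.0128 = $856.7904
Quailridge Township: $66,936.75 × 0.00556 = $372.16833
Total = $2,090.4347025

$2,090.43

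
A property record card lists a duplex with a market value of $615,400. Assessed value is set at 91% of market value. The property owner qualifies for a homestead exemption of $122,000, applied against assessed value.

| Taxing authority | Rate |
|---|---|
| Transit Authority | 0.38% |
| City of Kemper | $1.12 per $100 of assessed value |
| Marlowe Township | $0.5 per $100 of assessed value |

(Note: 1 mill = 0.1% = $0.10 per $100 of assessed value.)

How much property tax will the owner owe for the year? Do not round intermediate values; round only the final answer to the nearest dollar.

Assessed value = $615,400 × 0.91 = $560,014
Taxable value = $560,014 − $122,000 = $438,014
Transit Authority: $438,014 × 0.0038 = $1,664.4532
City of Kemper: $438,014 × 0.0112 = $4,905.7568
Marlowe Township: $438,014 × 0.005 = $2,190.07
Total = $8,760.28

$8,760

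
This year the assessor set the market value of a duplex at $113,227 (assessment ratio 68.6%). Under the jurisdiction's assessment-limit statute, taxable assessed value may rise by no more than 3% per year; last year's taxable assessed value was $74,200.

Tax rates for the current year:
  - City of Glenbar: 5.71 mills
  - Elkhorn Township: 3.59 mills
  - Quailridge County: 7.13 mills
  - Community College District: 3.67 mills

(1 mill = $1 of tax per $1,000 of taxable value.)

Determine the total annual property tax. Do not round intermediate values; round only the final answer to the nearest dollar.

Uncapped assessed value = $113,227 × 0.686 = $77,673.722
Cap limit = $74,200 × 1.03 = $76,426
Taxable assessed value = min($77,673.722, $76,426) = $76,426 (cap binds)
City of Glenbar: $76,426 × 0.00571 = $436.39246
Elkhorn Township: $76,426 × 0.00359 = $274.36934
Quailridge County: $76,426 × 0.00713 = $544.91738
Community College District: $76,426 × 0.00367 = $280.48342
Total = $1,536.1626

$1,536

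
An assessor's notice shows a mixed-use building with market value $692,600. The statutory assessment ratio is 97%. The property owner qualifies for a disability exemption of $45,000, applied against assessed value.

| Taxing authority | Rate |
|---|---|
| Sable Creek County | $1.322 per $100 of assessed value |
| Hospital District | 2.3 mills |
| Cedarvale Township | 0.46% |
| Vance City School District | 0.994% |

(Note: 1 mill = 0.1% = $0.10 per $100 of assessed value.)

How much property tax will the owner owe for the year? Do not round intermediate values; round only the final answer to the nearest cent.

$18,842.27

Assessed value = $692,600 × 0.97 = $671,822
Taxable value = $671,822 − $45,000 = $626,822
Sable Creek County: $626,822 × 0.01322 = $8,286.58684
Hospital District: $626,822 × 0.0023 = $1,441.6906
Cedarvale Township: $626,822 × 0.0046 = $2,883.3812
Vance City School District: $626,822 × 0.00994 = $6,230.61068
Total = $18,842.26932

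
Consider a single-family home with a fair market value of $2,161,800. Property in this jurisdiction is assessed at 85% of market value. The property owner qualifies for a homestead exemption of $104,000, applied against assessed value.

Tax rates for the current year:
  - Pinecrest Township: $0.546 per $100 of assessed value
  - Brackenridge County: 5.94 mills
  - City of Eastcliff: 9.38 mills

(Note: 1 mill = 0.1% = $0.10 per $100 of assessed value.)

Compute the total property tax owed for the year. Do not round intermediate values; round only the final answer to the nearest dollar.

Assessed value = $2,161,800 × 0.85 = $1,837,530
Taxable value = $1,837,530 − $104,000 = $1,733,530
Pinecrest Township: $1,733,530 × 0.00546 = $9,465.0738
Brackenridge County: $1,733,530 × 0.00594 = $10,297.1682
City of Eastcliff: $1,733,530 × 0.00938 = $16,260.5114
Total = $36,022.7534

$36,023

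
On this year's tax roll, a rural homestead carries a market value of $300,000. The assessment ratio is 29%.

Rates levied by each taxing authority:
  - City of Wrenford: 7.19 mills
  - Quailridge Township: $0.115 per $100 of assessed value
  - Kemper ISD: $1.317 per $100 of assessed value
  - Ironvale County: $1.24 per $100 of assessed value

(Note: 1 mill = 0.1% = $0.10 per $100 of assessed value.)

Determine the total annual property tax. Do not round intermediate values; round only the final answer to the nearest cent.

Assessed value = $300,000 × 0.29 = $87,000
City of Wrenford: $87,000 × 0.00719 = $625.53
Quailridge Township: $87,000 × 0.00115 = $100.05
Kemper ISD: $87,000 × 0.01317 = $1,145.79
Ironvale County: $87,000 × 0.0124 = $1,078.8
Total = $2,950.17

$2,950.17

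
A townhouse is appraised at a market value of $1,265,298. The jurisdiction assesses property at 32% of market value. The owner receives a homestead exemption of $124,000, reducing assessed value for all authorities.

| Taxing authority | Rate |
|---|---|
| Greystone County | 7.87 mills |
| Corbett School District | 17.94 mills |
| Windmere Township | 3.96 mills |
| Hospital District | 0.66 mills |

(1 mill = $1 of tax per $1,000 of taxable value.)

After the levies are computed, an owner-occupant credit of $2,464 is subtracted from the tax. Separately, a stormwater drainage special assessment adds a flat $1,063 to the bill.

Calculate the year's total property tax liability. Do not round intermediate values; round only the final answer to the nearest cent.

Assessed value = $1,265,298 × 0.32 = $404,895.36
Taxable value = $404,895.36 − $124,000 = $280,895.36
Greystone County: $280,895.36 × 0.00787 = $2,210.6464832
Corbett School District: $280,895.36 × 0.01794 = $5,039.2627584
Windmere Township: $280,895.36 × 0.00396 = $1,112.3456256
Hospital District: $280,895.36 × 0.00066 = $185.3909376
Levies subtotal = $8,547.6458048
After credit = $8,547.6458048 − $2,464 = $6,083.6458048
Total = $6,083.6458048 + $1,063 = $7,146.6458048

$7,146.65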